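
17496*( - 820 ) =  - 14346720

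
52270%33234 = 19036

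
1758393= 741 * 2373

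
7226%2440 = 2346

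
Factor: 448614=2^1*3^2*24923^1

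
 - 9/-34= 9/34 = 0.26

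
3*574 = 1722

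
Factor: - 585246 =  - 2^1*3^1*103^1*947^1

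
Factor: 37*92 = 2^2*23^1*37^1 = 3404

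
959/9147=959/9147= 0.10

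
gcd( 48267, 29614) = 1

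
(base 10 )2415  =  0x96f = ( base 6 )15103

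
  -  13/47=-1 + 34/47 =- 0.28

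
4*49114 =196456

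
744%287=170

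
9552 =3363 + 6189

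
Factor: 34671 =3^1*7^1 * 13^1*127^1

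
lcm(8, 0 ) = 0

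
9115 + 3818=12933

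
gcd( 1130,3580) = 10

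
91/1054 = 91/1054 = 0.09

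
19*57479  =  1092101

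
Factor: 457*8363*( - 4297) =-16422665627=- 457^1*4297^1 * 8363^1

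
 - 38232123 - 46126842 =-84358965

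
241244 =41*5884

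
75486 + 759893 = 835379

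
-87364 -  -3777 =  - 83587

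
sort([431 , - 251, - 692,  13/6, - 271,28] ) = [-692, - 271, - 251,13/6, 28,  431 ] 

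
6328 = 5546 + 782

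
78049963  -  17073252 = 60976711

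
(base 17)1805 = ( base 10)7230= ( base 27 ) 9OL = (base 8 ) 16076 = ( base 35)5vk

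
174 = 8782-8608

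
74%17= 6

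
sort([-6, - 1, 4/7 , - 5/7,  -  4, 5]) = [ - 6, - 4, - 1, - 5/7, 4/7, 5]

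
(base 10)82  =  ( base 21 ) 3j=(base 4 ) 1102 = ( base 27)31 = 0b1010010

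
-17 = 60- 77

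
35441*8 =283528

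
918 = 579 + 339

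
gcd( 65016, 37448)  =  8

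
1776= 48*37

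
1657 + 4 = 1661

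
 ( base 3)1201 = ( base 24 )1M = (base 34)1C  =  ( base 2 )101110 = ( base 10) 46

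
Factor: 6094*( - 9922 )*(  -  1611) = 97408580148 =2^2*3^2*11^3*41^1*179^1 *277^1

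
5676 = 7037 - 1361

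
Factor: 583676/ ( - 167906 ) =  - 291838/83953 =- 2^1*37^( - 1 ) * 41^1*2269^ ( - 1)*3559^1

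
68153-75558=-7405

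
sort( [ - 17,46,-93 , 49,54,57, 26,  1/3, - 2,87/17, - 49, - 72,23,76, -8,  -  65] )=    [ - 93,- 72,  -  65, - 49,-17, - 8 ,- 2,1/3,87/17, 23,26,  46, 49, 54,57, 76]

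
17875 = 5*3575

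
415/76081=415/76081 = 0.01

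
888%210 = 48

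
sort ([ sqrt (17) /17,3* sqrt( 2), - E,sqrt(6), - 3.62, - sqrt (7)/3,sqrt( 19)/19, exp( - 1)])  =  [ - 3.62 , - E, - sqrt(7 ) /3, sqrt( 19)/19, sqrt( 17)/17, exp( - 1),sqrt(6 ),3*sqrt(2 )]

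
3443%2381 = 1062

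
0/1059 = 0 = 0.00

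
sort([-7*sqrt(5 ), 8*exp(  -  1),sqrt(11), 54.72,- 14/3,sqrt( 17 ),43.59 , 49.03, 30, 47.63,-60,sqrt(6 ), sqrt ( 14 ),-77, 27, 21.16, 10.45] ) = [-77,-60,  -  7*sqrt( 5), - 14/3, sqrt( 6), 8*exp( - 1),sqrt (11),sqrt(14 ), sqrt(17),10.45, 21.16, 27, 30, 43.59,47.63, 49.03, 54.72 ]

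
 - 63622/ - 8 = 7952 + 3/4 = 7952.75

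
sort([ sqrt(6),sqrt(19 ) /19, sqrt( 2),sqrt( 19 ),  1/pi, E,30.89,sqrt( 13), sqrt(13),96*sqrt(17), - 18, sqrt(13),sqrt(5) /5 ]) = [ - 18,sqrt(19 )/19,1/pi,sqrt(5)/5, sqrt(2),sqrt(6 ),E, sqrt( 13), sqrt(13 ), sqrt ( 13),sqrt(19 ),30.89,96*sqrt(17) ]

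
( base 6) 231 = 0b1011011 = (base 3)10101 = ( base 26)3D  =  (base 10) 91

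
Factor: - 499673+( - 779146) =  - 1278819  =  - 3^2*151^1*941^1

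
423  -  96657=-96234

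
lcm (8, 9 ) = 72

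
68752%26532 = 15688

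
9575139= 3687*2597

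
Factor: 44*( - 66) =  - 2^3*3^1* 11^2 = -  2904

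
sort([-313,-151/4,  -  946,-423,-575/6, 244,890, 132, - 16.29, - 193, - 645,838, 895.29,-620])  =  [ - 946,- 645,-620, - 423, - 313,  -  193 ,-575/6,-151/4  , - 16.29,132,244,  838,890,895.29 ]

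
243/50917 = 243/50917  =  0.00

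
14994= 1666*9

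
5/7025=1/1405 = 0.00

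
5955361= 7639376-1684015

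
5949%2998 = 2951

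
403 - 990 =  - 587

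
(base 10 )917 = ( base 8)1625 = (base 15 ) 412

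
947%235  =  7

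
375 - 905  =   - 530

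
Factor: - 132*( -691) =2^2*3^1 * 11^1*691^1  =  91212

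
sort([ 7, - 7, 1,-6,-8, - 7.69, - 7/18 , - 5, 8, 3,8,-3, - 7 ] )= [ - 8 , - 7.69, - 7, - 7 , - 6,-5, - 3 ,-7/18,1,3, 7,8 , 8 ] 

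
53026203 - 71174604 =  - 18148401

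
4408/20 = 220 + 2/5 = 220.40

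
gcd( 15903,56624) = 1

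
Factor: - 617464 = -2^3*79^1*977^1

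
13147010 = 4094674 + 9052336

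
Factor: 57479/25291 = 7^( - 1 ) * 229^1*251^1*3613^(-1)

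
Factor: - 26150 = - 2^1*5^2*523^1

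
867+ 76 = 943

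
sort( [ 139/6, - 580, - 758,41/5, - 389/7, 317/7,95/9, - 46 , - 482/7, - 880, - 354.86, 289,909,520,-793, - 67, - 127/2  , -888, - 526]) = [ - 888, - 880, - 793, - 758, - 580, - 526, - 354.86, - 482/7, - 67,  -  127/2, - 389/7, - 46, 41/5,95/9,139/6 , 317/7, 289, 520,909] 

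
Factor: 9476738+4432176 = 13908914 = 2^1*103^1*251^1*269^1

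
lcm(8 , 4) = 8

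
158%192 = 158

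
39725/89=39725/89 = 446.35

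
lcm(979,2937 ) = 2937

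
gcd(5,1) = 1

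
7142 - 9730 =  -2588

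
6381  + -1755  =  4626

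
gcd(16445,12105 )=5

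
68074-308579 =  - 240505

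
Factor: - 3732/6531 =-2^2*7^( -1 ) = - 4/7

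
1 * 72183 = 72183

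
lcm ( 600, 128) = 9600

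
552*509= 280968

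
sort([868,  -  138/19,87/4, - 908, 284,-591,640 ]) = [ - 908, - 591, - 138/19, 87/4, 284,640,  868]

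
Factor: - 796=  - 2^2 * 199^1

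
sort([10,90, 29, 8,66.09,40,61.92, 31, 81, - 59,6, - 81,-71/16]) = [-81, - 59, - 71/16,  6,8  ,  10,29,  31, 40,61.92,66.09, 81, 90 ]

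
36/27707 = 36/27707=0.00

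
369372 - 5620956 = - 5251584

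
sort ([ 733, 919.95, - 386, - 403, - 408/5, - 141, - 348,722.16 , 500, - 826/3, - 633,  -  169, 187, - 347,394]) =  [ - 633, - 403, - 386, - 348, - 347,-826/3, - 169,- 141, - 408/5,187,394 , 500,722.16,733,919.95]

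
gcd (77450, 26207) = 1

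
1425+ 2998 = 4423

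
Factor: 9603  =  3^2*11^1*97^1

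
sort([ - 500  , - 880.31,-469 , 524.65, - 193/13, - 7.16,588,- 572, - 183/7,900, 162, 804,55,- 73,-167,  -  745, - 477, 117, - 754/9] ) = [ -880.31, - 745,-572, - 500, - 477, -469,-167, - 754/9, - 73, - 183/7, - 193/13, - 7.16, 55, 117, 162,524.65, 588, 804,  900] 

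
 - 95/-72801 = 95/72801 = 0.00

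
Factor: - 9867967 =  - 2459^1 * 4013^1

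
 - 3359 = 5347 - 8706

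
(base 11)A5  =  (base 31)3m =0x73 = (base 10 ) 115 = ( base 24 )4j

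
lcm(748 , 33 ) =2244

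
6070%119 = 1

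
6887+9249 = 16136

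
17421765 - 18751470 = -1329705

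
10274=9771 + 503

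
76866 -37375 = 39491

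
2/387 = 2/387 = 0.01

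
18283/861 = 21 + 202/861 =21.23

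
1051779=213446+838333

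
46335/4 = 11583+3/4 = 11583.75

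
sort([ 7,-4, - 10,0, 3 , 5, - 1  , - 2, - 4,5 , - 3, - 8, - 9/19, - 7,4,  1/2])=[ - 10, - 8, - 7, - 4, - 4,- 3, - 2,-1, - 9/19,0, 1/2, 3,4,5,5,7]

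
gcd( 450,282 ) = 6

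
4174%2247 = 1927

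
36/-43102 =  - 1+21533/21551 = - 0.00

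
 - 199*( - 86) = 17114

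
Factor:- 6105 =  - 3^1*5^1*11^1*37^1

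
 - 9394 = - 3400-5994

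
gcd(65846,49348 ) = 146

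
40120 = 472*85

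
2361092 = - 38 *(  -  62134 )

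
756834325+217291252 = 974125577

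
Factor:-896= - 2^7*7^1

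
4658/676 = 2329/338= 6.89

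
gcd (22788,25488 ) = 108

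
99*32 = 3168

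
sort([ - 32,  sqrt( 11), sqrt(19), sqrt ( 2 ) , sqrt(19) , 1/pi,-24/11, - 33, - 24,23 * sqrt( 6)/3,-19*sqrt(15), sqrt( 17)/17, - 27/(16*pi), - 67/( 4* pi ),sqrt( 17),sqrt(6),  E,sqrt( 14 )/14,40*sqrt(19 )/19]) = [ - 19  *sqrt( 15),  -  33, - 32, - 24,  -  67/(4 * pi), - 24/11, - 27/( 16*pi ),sqrt(17 ) /17,sqrt( 14) /14, 1/pi, sqrt(2 ), sqrt( 6 ), E, sqrt( 11), sqrt( 17), sqrt( 19 ),sqrt (19),40*sqrt( 19)/19,23*sqrt( 6) /3]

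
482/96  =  241/48 = 5.02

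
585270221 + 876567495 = 1461837716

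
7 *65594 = 459158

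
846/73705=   846/73705 = 0.01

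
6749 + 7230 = 13979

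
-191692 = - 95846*2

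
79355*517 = 41026535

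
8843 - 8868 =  - 25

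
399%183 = 33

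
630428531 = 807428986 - 177000455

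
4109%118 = 97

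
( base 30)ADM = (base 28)c04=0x24c4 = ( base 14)3604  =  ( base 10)9412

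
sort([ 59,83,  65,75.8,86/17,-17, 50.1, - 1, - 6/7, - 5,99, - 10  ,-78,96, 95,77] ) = [ - 78, - 17, - 10 , - 5, - 1, - 6/7, 86/17, 50.1,59,65, 75.8,77 , 83, 95, 96,99] 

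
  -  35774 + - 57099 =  - 92873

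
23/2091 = 23/2091 = 0.01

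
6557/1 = 6557  =  6557.00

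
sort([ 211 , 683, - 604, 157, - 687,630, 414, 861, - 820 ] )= [ - 820, - 687, - 604,157, 211 , 414,630,683,  861]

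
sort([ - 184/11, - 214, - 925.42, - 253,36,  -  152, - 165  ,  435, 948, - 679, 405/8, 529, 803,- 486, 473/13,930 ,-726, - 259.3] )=[-925.42,-726, - 679, - 486, - 259.3, - 253, - 214, - 165,  -  152, - 184/11,36,473/13,405/8, 435,529,803,930,948]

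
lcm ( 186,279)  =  558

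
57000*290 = 16530000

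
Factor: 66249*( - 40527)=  - 2684873223 = - 3^5 * 17^1 * 19^1*79^1*433^1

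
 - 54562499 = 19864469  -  74426968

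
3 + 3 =6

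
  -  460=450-910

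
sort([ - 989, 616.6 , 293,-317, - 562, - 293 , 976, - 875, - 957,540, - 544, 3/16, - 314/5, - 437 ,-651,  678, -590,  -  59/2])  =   [ - 989, - 957, - 875, - 651, - 590, - 562,  -  544,-437, - 317, - 293, - 314/5 , - 59/2, 3/16,293,540,616.6,678,  976 ]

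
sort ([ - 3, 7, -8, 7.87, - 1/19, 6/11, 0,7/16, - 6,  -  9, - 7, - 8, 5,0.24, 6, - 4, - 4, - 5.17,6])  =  [ - 9, - 8, - 8, - 7, -6, - 5.17,-4, - 4, - 3,-1/19,0, 0.24 , 7/16, 6/11,5,6,6, 7, 7.87]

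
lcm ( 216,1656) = 4968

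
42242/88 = 480 + 1/44 = 480.02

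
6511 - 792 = 5719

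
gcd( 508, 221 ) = 1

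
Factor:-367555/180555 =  - 3^( - 1 )*19^1*53^1* 73^1*12037^( - 1) = - 73511/36111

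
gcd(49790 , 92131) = 13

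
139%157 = 139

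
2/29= 2/29 = 0.07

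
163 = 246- 83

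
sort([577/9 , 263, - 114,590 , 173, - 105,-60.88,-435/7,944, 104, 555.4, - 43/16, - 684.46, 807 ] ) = [ - 684.46, - 114,- 105,  -  435/7,-60.88, - 43/16,577/9, 104 , 173, 263, 555.4,590,  807,944]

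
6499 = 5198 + 1301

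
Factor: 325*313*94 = 9562150 = 2^1*5^2*13^1*47^1* 313^1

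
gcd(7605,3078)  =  9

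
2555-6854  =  -4299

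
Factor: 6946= 2^1*23^1 *151^1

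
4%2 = 0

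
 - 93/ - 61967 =93/61967 = 0.00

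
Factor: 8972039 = 17^1 *311^1*1697^1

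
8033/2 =8033/2  =  4016.50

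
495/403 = 495/403 =1.23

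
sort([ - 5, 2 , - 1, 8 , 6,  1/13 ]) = [ - 5,  -  1, 1/13, 2,6, 8]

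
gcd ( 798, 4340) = 14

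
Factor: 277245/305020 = 549/604 = 2^( - 2 )*3^2*61^1*151^(  -  1) 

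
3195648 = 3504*912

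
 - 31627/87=  -  364 + 41/87 =- 363.53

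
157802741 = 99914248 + 57888493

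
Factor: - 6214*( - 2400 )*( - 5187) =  - 77356843200 = - 2^6*3^2*5^2* 7^1*13^2*19^1*239^1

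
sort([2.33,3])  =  [2.33, 3]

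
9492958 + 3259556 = 12752514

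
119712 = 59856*2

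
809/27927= 809/27927 = 0.03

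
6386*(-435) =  - 2777910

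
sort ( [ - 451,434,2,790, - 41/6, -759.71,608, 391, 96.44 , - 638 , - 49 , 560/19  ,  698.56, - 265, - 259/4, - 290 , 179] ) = [ - 759.71 ,  -  638,-451, - 290,-265, - 259/4, - 49,-41/6,2, 560/19,  96.44, 179 , 391,434,608, 698.56,  790] 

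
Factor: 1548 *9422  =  14585256  =  2^3 * 3^2*7^1 * 43^1*673^1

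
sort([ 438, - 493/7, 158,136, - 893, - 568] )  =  [ - 893, - 568,-493/7, 136,158, 438] 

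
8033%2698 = 2637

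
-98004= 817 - 98821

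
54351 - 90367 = -36016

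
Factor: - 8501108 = -2^2*7^2*11^1*3943^1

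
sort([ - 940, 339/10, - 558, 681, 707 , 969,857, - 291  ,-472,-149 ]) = [ - 940,-558, - 472,- 291, - 149,  339/10,681 , 707 , 857,969 ] 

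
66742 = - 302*(- 221 ) 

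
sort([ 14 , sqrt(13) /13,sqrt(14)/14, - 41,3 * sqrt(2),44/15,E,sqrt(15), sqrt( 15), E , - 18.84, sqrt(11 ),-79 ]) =[ - 79, - 41,  -  18.84,sqrt(14)/14,sqrt( 13)/13, E,E,44/15,sqrt( 11),sqrt(15), sqrt(15),3*sqrt(2 ),14]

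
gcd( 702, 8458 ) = 2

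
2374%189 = 106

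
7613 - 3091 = 4522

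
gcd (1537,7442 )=1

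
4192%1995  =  202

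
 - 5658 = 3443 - 9101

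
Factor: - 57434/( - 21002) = 28717/10501 =13^1*47^2*10501^( - 1)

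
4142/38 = 109 = 109.00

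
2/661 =2/661=0.00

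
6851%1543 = 679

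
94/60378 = 47/30189=0.00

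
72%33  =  6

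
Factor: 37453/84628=2^( - 2)*13^1*43^1*67^1*21157^( - 1)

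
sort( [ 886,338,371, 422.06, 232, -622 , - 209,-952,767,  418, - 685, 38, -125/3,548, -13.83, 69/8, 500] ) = [  -  952,-685,-622,- 209,- 125/3,-13.83,69/8,38,232,338,371, 418,422.06, 500,548,  767,886 ]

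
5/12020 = 1/2404 = 0.00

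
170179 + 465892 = 636071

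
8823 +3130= 11953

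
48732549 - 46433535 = 2299014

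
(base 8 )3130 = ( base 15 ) 734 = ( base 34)1dq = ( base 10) 1624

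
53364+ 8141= 61505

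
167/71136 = 167/71136 = 0.00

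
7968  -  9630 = - 1662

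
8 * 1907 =15256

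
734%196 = 146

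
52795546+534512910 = 587308456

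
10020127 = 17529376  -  7509249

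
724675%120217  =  3373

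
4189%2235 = 1954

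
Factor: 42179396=2^2*7^3 * 71^1*433^1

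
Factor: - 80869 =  - 17^1*67^1*71^1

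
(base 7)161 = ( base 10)92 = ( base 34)2o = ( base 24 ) 3k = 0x5C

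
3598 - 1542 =2056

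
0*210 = 0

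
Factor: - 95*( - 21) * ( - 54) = - 2^1*3^4*5^1*7^1 * 19^1 = -107730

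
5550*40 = 222000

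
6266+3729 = 9995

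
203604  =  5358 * 38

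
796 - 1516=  - 720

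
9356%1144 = 204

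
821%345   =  131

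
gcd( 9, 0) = 9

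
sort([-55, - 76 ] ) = [- 76, - 55 ] 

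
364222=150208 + 214014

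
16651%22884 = 16651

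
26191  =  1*26191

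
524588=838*626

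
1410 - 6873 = - 5463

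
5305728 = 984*5392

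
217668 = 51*4268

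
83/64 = 1+19/64 = 1.30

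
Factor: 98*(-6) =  - 2^2 * 3^1*7^2 = - 588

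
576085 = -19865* ( - 29 ) 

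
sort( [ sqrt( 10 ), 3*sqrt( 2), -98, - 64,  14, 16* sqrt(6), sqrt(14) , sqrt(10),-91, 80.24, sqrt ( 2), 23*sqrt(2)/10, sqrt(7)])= [ - 98,  -  91, - 64, sqrt( 2 ),sqrt( 7),sqrt(10),  sqrt( 10 ), 23*sqrt( 2)/10,sqrt(14 ), 3 *sqrt(2) , 14, 16*sqrt(6),80.24] 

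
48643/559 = 87 + 10/559 = 87.02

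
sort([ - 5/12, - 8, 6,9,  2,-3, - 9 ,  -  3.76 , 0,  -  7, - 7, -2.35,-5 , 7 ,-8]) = [ - 9,-8, -8,-7, - 7 , - 5, - 3.76, - 3,  -  2.35, - 5/12, 0,  2,6 , 7, 9 ] 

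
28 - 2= 26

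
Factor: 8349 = 3^1*11^2*23^1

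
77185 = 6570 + 70615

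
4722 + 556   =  5278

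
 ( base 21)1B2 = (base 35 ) j9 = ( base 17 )25b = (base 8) 1242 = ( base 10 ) 674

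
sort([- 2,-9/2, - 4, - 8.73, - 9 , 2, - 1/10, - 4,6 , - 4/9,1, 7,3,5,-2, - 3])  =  [-9, - 8.73, - 9/2, - 4, - 4, - 3, - 2, - 2, - 4/9, - 1/10, 1, 2,3,5,6,7]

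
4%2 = 0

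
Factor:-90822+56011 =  - 7^1*4973^1 = - 34811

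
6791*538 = 3653558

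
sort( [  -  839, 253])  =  [-839,253]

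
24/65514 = 4/10919 = 0.00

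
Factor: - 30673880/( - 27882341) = 2^3*5^1*29^1*31^1*853^1*1319^ ( - 1 )*21139^( - 1 )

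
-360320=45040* ( - 8 )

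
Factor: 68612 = 2^2*17^1*1009^1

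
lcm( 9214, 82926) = 82926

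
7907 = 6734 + 1173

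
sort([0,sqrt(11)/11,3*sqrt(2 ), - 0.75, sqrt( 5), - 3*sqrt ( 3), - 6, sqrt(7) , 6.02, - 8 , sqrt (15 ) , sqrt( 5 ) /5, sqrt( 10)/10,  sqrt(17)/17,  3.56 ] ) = [-8, - 6, - 3*sqrt (3),-0.75 , 0,sqrt( 17) /17,sqrt(11)/11, sqrt(10)/10,sqrt( 5 ) /5,sqrt( 5 ),sqrt(7) , 3.56 , sqrt( 15),  3* sqrt(2 ), 6.02]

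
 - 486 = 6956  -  7442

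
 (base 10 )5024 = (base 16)13a0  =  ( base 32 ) 4t0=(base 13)2396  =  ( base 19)dh8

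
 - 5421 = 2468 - 7889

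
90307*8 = 722456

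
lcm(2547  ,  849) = 2547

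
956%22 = 10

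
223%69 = 16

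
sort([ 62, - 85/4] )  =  [ - 85/4, 62]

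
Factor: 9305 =5^1*1861^1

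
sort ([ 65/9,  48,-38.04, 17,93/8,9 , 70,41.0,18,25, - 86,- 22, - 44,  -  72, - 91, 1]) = [ - 91,- 86,- 72,-44,-38.04, - 22, 1,65/9, 9,93/8,17,18,25,41.0,48, 70 ] 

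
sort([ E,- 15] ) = [ - 15,E ] 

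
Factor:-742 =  - 2^1*7^1*53^1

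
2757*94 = 259158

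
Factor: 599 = 599^1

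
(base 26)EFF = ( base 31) a8b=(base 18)1C85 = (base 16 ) 268d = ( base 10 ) 9869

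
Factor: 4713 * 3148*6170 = 2^3*3^1*5^1*617^1*787^1*1571^1 = 91541353080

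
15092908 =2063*7316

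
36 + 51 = 87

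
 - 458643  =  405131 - 863774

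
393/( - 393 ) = -1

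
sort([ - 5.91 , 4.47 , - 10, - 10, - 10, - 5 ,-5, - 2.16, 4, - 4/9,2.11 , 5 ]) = [-10,  -  10, - 10,-5.91,- 5, - 5 , - 2.16, - 4/9,2.11,4, 4.47,5] 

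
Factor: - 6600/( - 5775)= 2^3*7^( - 1) = 8/7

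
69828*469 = 32749332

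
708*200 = 141600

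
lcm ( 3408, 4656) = 330576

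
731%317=97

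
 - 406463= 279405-685868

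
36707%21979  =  14728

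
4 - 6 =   -  2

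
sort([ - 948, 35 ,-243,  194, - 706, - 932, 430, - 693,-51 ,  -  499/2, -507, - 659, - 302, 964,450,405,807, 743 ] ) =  [ -948, - 932, - 706, - 693,  -  659, - 507,- 302,  -  499/2, -243, -51, 35,194, 405, 430, 450, 743, 807,964] 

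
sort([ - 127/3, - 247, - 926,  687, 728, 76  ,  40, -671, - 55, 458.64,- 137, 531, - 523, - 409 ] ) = [ - 926, - 671, - 523, - 409, - 247, - 137, - 55, - 127/3, 40,  76, 458.64, 531, 687,728]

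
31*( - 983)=  -  30473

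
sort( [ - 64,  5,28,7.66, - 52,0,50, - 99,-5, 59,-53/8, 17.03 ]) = [- 99, - 64,-52, -53/8, -5,0,5,7.66,17.03 , 28,50,59 ] 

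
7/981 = 7/981 = 0.01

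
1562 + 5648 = 7210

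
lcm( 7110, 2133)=21330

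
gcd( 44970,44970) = 44970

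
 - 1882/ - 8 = 235 + 1/4 = 235.25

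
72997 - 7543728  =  -7470731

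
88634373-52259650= 36374723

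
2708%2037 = 671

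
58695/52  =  1128 + 3/4 = 1128.75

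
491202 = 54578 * 9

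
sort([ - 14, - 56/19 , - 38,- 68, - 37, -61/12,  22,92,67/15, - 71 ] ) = [-71,-68 , - 38, -37,  -  14, - 61/12,  -  56/19, 67/15 , 22,  92]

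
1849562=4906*377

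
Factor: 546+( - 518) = 28 = 2^2*7^1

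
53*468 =24804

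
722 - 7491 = -6769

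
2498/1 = 2498 = 2498.00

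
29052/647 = 44 + 584/647 = 44.90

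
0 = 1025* 0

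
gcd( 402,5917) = 1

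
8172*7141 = 58356252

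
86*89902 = 7731572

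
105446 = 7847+97599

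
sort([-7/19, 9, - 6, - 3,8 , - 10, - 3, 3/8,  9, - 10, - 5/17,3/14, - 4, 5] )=[ - 10, - 10, - 6 ,  -  4, - 3, - 3, - 7/19, - 5/17, 3/14,3/8,5,8, 9, 9] 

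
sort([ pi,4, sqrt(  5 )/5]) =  [ sqrt( 5 ) /5,pi,4]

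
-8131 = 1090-9221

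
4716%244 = 80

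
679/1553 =679/1553= 0.44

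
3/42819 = 1/14273 = 0.00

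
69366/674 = 102 + 309/337 = 102.92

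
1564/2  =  782=782.00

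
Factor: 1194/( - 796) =-2^(-1 ) * 3^1 = - 3/2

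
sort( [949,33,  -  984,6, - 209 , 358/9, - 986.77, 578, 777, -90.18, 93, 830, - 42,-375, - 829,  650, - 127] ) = [ - 986.77, - 984, - 829, - 375,  -  209, - 127, - 90.18, - 42,  6,  33, 358/9, 93, 578, 650, 777, 830,949 ]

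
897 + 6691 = 7588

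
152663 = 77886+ 74777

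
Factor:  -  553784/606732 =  - 638/699 = - 2^1*3^( - 1 )*11^1*29^1*233^( - 1)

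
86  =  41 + 45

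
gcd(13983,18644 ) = 4661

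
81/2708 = 81/2708 = 0.03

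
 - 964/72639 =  - 1 + 71675/72639 = - 0.01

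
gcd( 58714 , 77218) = 2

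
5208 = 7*744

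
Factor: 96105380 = 2^2*5^1 * 7^1*647^1 * 1061^1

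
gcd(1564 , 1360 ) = 68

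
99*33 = 3267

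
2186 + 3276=5462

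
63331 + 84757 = 148088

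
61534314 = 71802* 857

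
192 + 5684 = 5876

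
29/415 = 29/415=   0.07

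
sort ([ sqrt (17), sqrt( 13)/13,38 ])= [ sqrt(13)/13, sqrt(17), 38 ]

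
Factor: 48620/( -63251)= -2^2*5^1  *  11^1 * 13^1*17^1*19^(-1)*3329^( - 1 )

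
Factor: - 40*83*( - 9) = 2^3*3^2*5^1*83^1 = 29880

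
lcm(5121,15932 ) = 143388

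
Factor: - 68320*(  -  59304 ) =4051649280 =2^8*3^1*5^1*7^2*61^1 * 353^1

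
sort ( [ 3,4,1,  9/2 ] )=[1,3, 4,9/2 ] 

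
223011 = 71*3141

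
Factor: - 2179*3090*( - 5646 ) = 38015139060 = 2^2*3^2*5^1 *103^1*941^1*2179^1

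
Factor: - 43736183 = -37^1 * 53^1*22303^1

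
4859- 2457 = 2402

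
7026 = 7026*1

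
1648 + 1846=3494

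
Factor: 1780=2^2*5^1*89^1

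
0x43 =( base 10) 67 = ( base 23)2l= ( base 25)2h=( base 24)2J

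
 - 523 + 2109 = 1586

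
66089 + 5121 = 71210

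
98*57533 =5638234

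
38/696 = 19/348 = 0.05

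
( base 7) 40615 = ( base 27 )DG1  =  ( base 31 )a9l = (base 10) 9910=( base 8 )23266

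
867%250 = 117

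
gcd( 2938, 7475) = 13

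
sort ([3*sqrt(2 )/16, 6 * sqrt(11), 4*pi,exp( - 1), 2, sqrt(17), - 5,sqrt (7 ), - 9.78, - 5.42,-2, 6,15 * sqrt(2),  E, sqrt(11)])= [-9.78,  -  5.42, - 5, - 2,3*sqrt( 2) /16, exp ( - 1), 2,sqrt(7),E,  sqrt( 11), sqrt (17),6, 4*pi,6 * sqrt(11), 15 * sqrt(2)]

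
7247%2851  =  1545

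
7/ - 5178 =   -  7/5178 = - 0.00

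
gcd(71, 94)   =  1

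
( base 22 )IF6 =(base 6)105520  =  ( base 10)9048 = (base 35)7di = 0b10001101011000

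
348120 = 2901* 120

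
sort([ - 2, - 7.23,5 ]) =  [ - 7.23, - 2,5]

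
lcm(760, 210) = 15960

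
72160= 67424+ 4736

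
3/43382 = 3/43382 = 0.00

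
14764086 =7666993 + 7097093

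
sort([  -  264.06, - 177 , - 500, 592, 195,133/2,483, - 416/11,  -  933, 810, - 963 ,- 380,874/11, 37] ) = [  -  963, - 933, - 500, -380,-264.06 , - 177, - 416/11, 37,133/2,874/11, 195, 483,592, 810 ]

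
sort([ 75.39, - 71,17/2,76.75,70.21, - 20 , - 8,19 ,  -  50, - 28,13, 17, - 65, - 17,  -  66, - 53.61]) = [-71 ,- 66, - 65, - 53.61, - 50, - 28, - 20, - 17, - 8,17/2,13,17,19 , 70.21,75.39,76.75]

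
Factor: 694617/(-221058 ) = -231539/73686 = - 2^( - 1)*3^( - 1)*7^1 * 11^1*31^1*97^1*12281^( - 1) 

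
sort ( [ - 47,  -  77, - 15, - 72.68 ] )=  [ - 77,-72.68, - 47, - 15] 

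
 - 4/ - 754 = 2/377=0.01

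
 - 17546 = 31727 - 49273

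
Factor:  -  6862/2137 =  - 2^1*47^1*73^1*2137^( - 1)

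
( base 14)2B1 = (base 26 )l1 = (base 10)547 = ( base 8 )1043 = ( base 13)331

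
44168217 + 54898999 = 99067216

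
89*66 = 5874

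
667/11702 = 667/11702 =0.06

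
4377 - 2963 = 1414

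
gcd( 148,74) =74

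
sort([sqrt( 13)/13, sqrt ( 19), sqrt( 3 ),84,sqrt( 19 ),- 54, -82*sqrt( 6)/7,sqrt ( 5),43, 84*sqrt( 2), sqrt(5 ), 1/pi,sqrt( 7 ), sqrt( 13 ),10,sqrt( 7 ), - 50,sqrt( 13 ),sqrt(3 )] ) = [ - 54,- 50 ,-82*sqrt(  6)/7,sqrt( 13) /13, 1/pi,sqrt( 3 ), sqrt ( 3 ), sqrt( 5 ), sqrt(5),sqrt (7 ),sqrt( 7 ),sqrt( 13 ),sqrt( 13),sqrt( 19),sqrt(19 ),  10,43,84,84*sqrt( 2)]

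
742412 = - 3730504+4472916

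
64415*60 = 3864900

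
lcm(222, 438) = 16206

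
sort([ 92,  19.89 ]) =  [19.89,92]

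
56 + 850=906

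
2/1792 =1/896 = 0.00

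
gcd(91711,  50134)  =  1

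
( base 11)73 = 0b1010000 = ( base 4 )1100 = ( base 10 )80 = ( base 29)2m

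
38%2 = 0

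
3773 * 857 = 3233461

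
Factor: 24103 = 24103^1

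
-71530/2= - 35765 = - 35765.00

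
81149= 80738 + 411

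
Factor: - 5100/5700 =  - 17/19=- 17^1*19^( - 1 )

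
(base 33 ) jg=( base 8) 1203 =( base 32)k3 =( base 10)643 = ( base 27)nm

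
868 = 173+695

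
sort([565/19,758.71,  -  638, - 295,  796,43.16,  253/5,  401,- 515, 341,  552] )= [- 638, - 515, - 295, 565/19, 43.16, 253/5, 341, 401,552, 758.71, 796] 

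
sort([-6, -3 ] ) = [-6,-3 ]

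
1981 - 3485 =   -  1504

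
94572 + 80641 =175213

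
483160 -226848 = 256312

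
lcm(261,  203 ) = 1827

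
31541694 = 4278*7373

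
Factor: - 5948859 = -3^1*7^1 * 83^1*3413^1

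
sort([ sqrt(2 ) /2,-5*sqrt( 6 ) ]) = [ - 5* sqrt(6),  sqrt(2)/2 ]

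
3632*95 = 345040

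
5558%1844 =26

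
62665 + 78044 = 140709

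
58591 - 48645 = 9946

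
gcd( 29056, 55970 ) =2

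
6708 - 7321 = -613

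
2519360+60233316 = 62752676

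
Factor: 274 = 2^1*137^1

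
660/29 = 22 + 22/29 =22.76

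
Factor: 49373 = 97^1*509^1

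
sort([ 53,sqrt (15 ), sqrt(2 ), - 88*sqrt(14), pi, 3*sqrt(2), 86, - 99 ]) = [ -88*sqrt( 14), - 99, sqrt(2 ),  pi,sqrt(15),3 *sqrt( 2),53, 86] 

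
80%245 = 80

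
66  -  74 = - 8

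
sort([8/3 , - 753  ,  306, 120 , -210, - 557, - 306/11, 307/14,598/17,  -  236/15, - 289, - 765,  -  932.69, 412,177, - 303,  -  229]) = [ - 932.69, - 765 , - 753, - 557, - 303, - 289 ,-229, - 210, - 306/11, - 236/15,8/3, 307/14 , 598/17,120, 177,306,412] 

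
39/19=39/19 = 2.05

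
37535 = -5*( - 7507) 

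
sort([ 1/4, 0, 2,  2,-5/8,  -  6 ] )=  [ - 6,-5/8,0, 1/4, 2, 2 ]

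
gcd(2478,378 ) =42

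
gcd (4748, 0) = 4748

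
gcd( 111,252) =3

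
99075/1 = 99075 = 99075.00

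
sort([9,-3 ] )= [ - 3,9]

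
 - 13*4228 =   -  54964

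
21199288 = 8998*2356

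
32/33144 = 4/4143=0.00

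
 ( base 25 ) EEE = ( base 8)21632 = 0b10001110011010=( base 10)9114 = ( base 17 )1e92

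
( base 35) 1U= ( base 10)65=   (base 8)101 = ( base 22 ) 2L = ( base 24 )2H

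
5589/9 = 621 = 621.00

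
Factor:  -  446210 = -2^1*5^1*44621^1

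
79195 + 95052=174247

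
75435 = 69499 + 5936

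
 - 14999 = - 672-14327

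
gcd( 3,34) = 1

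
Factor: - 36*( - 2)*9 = 648= 2^3*3^4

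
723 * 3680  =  2660640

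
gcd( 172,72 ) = 4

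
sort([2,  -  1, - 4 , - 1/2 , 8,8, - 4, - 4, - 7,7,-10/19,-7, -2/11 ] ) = [  -  7, - 7, - 4,  -  4, - 4, - 1, - 10/19, - 1/2, - 2/11, 2, 7, 8 , 8 ]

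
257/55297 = 257/55297 = 0.00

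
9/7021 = 9/7021 = 0.00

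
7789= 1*7789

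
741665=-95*( - 7807)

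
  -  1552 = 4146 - 5698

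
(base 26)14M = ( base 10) 802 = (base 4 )30202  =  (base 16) 322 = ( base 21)1h4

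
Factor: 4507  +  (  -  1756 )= 2751  =  3^1*7^1 * 131^1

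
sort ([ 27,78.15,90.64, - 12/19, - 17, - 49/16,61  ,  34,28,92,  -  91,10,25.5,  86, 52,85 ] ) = [ - 91, - 17, - 49/16,-12/19,10, 25.5, 27,28,34,52,  61  ,  78.15,85,  86,90.64, 92 ] 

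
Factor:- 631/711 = -3^( - 2) * 79^( - 1 )*631^1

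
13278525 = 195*68095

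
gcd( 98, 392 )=98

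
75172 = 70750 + 4422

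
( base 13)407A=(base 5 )241024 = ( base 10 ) 8889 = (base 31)97n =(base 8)21271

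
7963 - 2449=5514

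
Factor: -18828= -2^2*3^2 * 523^1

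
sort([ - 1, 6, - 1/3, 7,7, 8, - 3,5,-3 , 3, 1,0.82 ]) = [  -  3, - 3, - 1, - 1/3, 0.82, 1,3,  5, 6, 7,7,8]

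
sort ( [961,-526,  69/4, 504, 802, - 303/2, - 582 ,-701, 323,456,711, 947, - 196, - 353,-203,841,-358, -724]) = [ - 724,-701,- 582, - 526, - 358,  -  353,- 203 , - 196 , - 303/2,69/4,323,456, 504,  711,802,841,947, 961 ] 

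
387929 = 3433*113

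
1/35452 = 1/35452 = 0.00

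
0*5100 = 0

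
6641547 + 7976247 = 14617794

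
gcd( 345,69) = 69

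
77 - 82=- 5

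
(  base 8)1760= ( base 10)1008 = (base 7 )2640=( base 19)2f1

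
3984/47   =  3984/47 = 84.77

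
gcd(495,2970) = 495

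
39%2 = 1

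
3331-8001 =-4670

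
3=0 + 3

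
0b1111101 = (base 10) 125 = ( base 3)11122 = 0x7d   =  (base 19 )6b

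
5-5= 0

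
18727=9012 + 9715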